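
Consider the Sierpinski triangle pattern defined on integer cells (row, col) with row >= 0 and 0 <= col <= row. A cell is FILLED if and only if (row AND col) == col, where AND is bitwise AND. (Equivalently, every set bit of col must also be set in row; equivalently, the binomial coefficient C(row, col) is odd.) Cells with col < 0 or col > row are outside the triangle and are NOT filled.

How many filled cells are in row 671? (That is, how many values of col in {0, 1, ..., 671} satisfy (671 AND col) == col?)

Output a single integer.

671 in binary = 1010011111
popcount(671) = number of 1-bits in 1010011111 = 7
A col c satisfies (671 AND c) == c iff every set bit of c is also set in 671; each of the 7 set bits of 671 can independently be on or off in c.
count = 2^7 = 128

Answer: 128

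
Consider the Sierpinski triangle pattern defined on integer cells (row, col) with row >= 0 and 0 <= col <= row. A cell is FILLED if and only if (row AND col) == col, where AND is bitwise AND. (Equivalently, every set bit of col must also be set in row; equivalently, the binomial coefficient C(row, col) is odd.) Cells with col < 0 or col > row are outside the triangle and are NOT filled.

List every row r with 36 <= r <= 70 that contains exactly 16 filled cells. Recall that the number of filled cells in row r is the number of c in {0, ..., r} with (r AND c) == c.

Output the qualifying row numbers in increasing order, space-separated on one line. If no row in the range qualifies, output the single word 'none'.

Row r has 2^popcount(r) filled cells, so we need popcount(r) = log2(16) = 4.
Scan r = 36..70 and keep those with exactly 4 one-bits:
r=36=100100 popcount=2 -> skip
r=37=100101 popcount=3 -> skip
r=38=100110 popcount=3 -> skip
r=39=100111 popcount=4 -> KEEP
r=40=101000 popcount=2 -> skip
r=41=101001 popcount=3 -> skip
r=42=101010 popcount=3 -> skip
r=43=101011 popcount=4 -> KEEP
r=44=101100 popcount=3 -> skip
r=45=101101 popcount=4 -> KEEP
r=46=101110 popcount=4 -> KEEP
r=47=101111 popcount=5 -> skip
r=48=110000 popcount=2 -> skip
r=49=110001 popcount=3 -> skip
r=50=110010 popcount=3 -> skip
r=51=110011 popcount=4 -> KEEP
r=52=110100 popcount=3 -> skip
r=53=110101 popcount=4 -> KEEP
r=54=110110 popcount=4 -> KEEP
r=55=110111 popcount=5 -> skip
r=56=111000 popcount=3 -> skip
r=57=111001 popcount=4 -> KEEP
r=58=111010 popcount=4 -> KEEP
r=59=111011 popcount=5 -> skip
r=60=111100 popcount=4 -> KEEP
r=61=111101 popcount=5 -> skip
r=62=111110 popcount=5 -> skip
r=63=111111 popcount=6 -> skip
r=64=1000000 popcount=1 -> skip
r=65=1000001 popcount=2 -> skip
r=66=1000010 popcount=2 -> skip
r=67=1000011 popcount=3 -> skip
r=68=1000100 popcount=2 -> skip
r=69=1000101 popcount=3 -> skip
r=70=1000110 popcount=3 -> skip
Kept rows: 39 43 45 46 51 53 54 57 58 60

Answer: 39 43 45 46 51 53 54 57 58 60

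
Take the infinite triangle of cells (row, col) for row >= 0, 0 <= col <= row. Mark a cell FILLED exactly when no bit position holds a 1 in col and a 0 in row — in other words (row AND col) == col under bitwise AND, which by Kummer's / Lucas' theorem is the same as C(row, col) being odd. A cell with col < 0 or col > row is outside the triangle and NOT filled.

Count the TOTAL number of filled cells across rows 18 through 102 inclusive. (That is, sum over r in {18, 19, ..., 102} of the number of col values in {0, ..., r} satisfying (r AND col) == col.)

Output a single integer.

Answer: 1204

Derivation:
r18=10010 pc2: +4 =4
r19=10011 pc3: +8 =12
r20=10100 pc2: +4 =16
r21=10101 pc3: +8 =24
r22=10110 pc3: +8 =32
r23=10111 pc4: +16 =48
r24=11000 pc2: +4 =52
r25=11001 pc3: +8 =60
r26=11010 pc3: +8 =68
r27=11011 pc4: +16 =84
r28=11100 pc3: +8 =92
r29=11101 pc4: +16 =108
r30=11110 pc4: +16 =124
r31=11111 pc5: +32 =156
r32=100000 pc1: +2 =158
r33=100001 pc2: +4 =162
r34=100010 pc2: +4 =166
r35=100011 pc3: +8 =174
r36=100100 pc2: +4 =178
r37=100101 pc3: +8 =186
r38=100110 pc3: +8 =194
r39=100111 pc4: +16 =210
r40=101000 pc2: +4 =214
r41=101001 pc3: +8 =222
r42=101010 pc3: +8 =230
r43=101011 pc4: +16 =246
r44=101100 pc3: +8 =254
r45=101101 pc4: +16 =270
r46=101110 pc4: +16 =286
r47=101111 pc5: +32 =318
r48=110000 pc2: +4 =322
r49=110001 pc3: +8 =330
r50=110010 pc3: +8 =338
r51=110011 pc4: +16 =354
r52=110100 pc3: +8 =362
r53=110101 pc4: +16 =378
r54=110110 pc4: +16 =394
r55=110111 pc5: +32 =426
r56=111000 pc3: +8 =434
r57=111001 pc4: +16 =450
r58=111010 pc4: +16 =466
r59=111011 pc5: +32 =498
r60=111100 pc4: +16 =514
r61=111101 pc5: +32 =546
r62=111110 pc5: +32 =578
r63=111111 pc6: +64 =642
r64=1000000 pc1: +2 =644
r65=1000001 pc2: +4 =648
r66=1000010 pc2: +4 =652
r67=1000011 pc3: +8 =660
r68=1000100 pc2: +4 =664
r69=1000101 pc3: +8 =672
r70=1000110 pc3: +8 =680
r71=1000111 pc4: +16 =696
r72=1001000 pc2: +4 =700
r73=1001001 pc3: +8 =708
r74=1001010 pc3: +8 =716
r75=1001011 pc4: +16 =732
r76=1001100 pc3: +8 =740
r77=1001101 pc4: +16 =756
r78=1001110 pc4: +16 =772
r79=1001111 pc5: +32 =804
r80=1010000 pc2: +4 =808
r81=1010001 pc3: +8 =816
r82=1010010 pc3: +8 =824
r83=1010011 pc4: +16 =840
r84=1010100 pc3: +8 =848
r85=1010101 pc4: +16 =864
r86=1010110 pc4: +16 =880
r87=1010111 pc5: +32 =912
r88=1011000 pc3: +8 =920
r89=1011001 pc4: +16 =936
r90=1011010 pc4: +16 =952
r91=1011011 pc5: +32 =984
r92=1011100 pc4: +16 =1000
r93=1011101 pc5: +32 =1032
r94=1011110 pc5: +32 =1064
r95=1011111 pc6: +64 =1128
r96=1100000 pc2: +4 =1132
r97=1100001 pc3: +8 =1140
r98=1100010 pc3: +8 =1148
r99=1100011 pc4: +16 =1164
r100=1100100 pc3: +8 =1172
r101=1100101 pc4: +16 =1188
r102=1100110 pc4: +16 =1204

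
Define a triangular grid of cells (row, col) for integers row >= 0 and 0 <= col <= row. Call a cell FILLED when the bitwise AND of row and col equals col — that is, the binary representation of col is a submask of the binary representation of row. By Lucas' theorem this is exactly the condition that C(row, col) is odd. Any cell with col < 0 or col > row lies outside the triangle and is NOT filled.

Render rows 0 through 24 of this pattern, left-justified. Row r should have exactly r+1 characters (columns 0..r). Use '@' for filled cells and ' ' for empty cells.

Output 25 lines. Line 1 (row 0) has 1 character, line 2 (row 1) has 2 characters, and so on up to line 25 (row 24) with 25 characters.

r0=0: @
r1=1: @@
r2=10: @ @
r3=11: @@@@
r4=100: @   @
r5=101: @@  @@
r6=110: @ @ @ @
r7=111: @@@@@@@@
r8=1000: @       @
r9=1001: @@      @@
r10=1010: @ @     @ @
r11=1011: @@@@    @@@@
r12=1100: @   @   @   @
r13=1101: @@  @@  @@  @@
r14=1110: @ @ @ @ @ @ @ @
r15=1111: @@@@@@@@@@@@@@@@
r16=10000: @               @
r17=10001: @@              @@
r18=10010: @ @             @ @
r19=10011: @@@@            @@@@
r20=10100: @   @           @   @
r21=10101: @@  @@          @@  @@
r22=10110: @ @ @ @         @ @ @ @
r23=10111: @@@@@@@@        @@@@@@@@
r24=11000: @       @       @       @

Answer: @
@@
@ @
@@@@
@   @
@@  @@
@ @ @ @
@@@@@@@@
@       @
@@      @@
@ @     @ @
@@@@    @@@@
@   @   @   @
@@  @@  @@  @@
@ @ @ @ @ @ @ @
@@@@@@@@@@@@@@@@
@               @
@@              @@
@ @             @ @
@@@@            @@@@
@   @           @   @
@@  @@          @@  @@
@ @ @ @         @ @ @ @
@@@@@@@@        @@@@@@@@
@       @       @       @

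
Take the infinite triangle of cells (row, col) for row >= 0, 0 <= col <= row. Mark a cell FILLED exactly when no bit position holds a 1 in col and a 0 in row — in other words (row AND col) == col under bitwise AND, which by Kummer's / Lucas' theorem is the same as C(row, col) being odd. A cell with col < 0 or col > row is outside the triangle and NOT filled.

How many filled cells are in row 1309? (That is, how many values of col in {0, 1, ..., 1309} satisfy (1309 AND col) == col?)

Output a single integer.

1309 in binary = 10100011101
popcount(1309) = number of 1-bits in 10100011101 = 6
A col c satisfies (1309 AND c) == c iff every set bit of c is also set in 1309; each of the 6 set bits of 1309 can independently be on or off in c.
count = 2^6 = 64

Answer: 64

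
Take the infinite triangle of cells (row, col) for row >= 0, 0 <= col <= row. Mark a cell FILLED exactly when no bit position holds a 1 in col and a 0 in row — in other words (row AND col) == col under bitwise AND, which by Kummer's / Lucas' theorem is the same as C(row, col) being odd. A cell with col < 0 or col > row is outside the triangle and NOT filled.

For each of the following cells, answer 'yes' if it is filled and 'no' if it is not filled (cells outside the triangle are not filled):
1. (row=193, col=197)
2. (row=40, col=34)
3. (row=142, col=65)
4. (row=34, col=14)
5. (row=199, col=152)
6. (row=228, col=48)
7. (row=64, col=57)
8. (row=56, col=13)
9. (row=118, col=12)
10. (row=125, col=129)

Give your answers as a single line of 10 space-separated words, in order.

(193,197): col outside [0, 193] -> not filled
(40,34): row=0b101000, col=0b100010, row AND col = 0b100000 = 32; 32 != 34 -> empty
(142,65): row=0b10001110, col=0b1000001, row AND col = 0b0 = 0; 0 != 65 -> empty
(34,14): row=0b100010, col=0b1110, row AND col = 0b10 = 2; 2 != 14 -> empty
(199,152): row=0b11000111, col=0b10011000, row AND col = 0b10000000 = 128; 128 != 152 -> empty
(228,48): row=0b11100100, col=0b110000, row AND col = 0b100000 = 32; 32 != 48 -> empty
(64,57): row=0b1000000, col=0b111001, row AND col = 0b0 = 0; 0 != 57 -> empty
(56,13): row=0b111000, col=0b1101, row AND col = 0b1000 = 8; 8 != 13 -> empty
(118,12): row=0b1110110, col=0b1100, row AND col = 0b100 = 4; 4 != 12 -> empty
(125,129): col outside [0, 125] -> not filled

Answer: no no no no no no no no no no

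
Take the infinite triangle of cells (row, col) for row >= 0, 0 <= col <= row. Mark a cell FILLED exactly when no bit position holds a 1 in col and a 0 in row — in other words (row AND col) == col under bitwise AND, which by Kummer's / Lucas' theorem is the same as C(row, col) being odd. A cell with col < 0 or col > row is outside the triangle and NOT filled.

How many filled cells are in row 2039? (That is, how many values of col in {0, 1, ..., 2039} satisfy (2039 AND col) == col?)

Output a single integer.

Answer: 1024

Derivation:
2039 in binary = 11111110111
popcount(2039) = number of 1-bits in 11111110111 = 10
A col c satisfies (2039 AND c) == c iff every set bit of c is also set in 2039; each of the 10 set bits of 2039 can independently be on or off in c.
count = 2^10 = 1024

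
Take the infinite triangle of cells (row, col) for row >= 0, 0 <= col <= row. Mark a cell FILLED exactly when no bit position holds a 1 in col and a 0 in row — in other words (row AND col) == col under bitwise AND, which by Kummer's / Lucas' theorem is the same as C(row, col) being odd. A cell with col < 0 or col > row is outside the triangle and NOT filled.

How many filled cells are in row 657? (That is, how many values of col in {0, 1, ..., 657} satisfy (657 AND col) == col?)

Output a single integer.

Answer: 16

Derivation:
657 in binary = 1010010001
popcount(657) = number of 1-bits in 1010010001 = 4
A col c satisfies (657 AND c) == c iff every set bit of c is also set in 657; each of the 4 set bits of 657 can independently be on or off in c.
count = 2^4 = 16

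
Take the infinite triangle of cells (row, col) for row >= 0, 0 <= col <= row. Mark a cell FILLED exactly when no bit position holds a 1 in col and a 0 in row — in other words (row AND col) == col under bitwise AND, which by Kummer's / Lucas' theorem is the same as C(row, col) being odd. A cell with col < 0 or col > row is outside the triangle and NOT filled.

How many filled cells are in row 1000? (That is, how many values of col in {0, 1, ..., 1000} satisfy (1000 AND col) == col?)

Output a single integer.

Answer: 64

Derivation:
1000 in binary = 1111101000
popcount(1000) = number of 1-bits in 1111101000 = 6
A col c satisfies (1000 AND c) == c iff every set bit of c is also set in 1000; each of the 6 set bits of 1000 can independently be on or off in c.
count = 2^6 = 64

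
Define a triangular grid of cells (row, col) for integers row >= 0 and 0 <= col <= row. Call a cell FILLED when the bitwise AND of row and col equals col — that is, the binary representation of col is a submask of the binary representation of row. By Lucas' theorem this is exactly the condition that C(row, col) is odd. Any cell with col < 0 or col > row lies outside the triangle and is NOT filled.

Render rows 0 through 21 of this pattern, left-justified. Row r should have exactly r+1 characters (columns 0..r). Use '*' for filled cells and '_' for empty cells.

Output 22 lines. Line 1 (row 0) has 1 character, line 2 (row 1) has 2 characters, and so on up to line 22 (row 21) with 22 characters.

Answer: *
**
*_*
****
*___*
**__**
*_*_*_*
********
*_______*
**______**
*_*_____*_*
****____****
*___*___*___*
**__**__**__**
*_*_*_*_*_*_*_*
****************
*_______________*
**______________**
*_*_____________*_*
****____________****
*___*___________*___*
**__**__________**__**

Derivation:
r0=0: *
r1=1: **
r2=10: *_*
r3=11: ****
r4=100: *___*
r5=101: **__**
r6=110: *_*_*_*
r7=111: ********
r8=1000: *_______*
r9=1001: **______**
r10=1010: *_*_____*_*
r11=1011: ****____****
r12=1100: *___*___*___*
r13=1101: **__**__**__**
r14=1110: *_*_*_*_*_*_*_*
r15=1111: ****************
r16=10000: *_______________*
r17=10001: **______________**
r18=10010: *_*_____________*_*
r19=10011: ****____________****
r20=10100: *___*___________*___*
r21=10101: **__**__________**__**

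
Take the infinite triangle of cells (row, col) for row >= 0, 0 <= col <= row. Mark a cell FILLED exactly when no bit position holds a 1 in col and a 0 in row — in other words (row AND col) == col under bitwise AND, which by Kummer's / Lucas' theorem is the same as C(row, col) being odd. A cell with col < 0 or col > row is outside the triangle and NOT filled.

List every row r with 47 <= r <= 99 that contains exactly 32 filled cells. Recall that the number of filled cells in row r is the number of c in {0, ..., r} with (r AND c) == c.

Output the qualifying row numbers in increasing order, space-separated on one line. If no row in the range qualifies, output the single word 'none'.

Row r has 2^popcount(r) filled cells, so we need popcount(r) = log2(32) = 5.
Scan r = 47..99 and keep those with exactly 5 one-bits:
r=47=101111 popcount=5 -> KEEP
r=48=110000 popcount=2 -> skip
r=49=110001 popcount=3 -> skip
r=50=110010 popcount=3 -> skip
r=51=110011 popcount=4 -> skip
r=52=110100 popcount=3 -> skip
r=53=110101 popcount=4 -> skip
r=54=110110 popcount=4 -> skip
r=55=110111 popcount=5 -> KEEP
r=56=111000 popcount=3 -> skip
r=57=111001 popcount=4 -> skip
r=58=111010 popcount=4 -> skip
r=59=111011 popcount=5 -> KEEP
r=60=111100 popcount=4 -> skip
r=61=111101 popcount=5 -> KEEP
r=62=111110 popcount=5 -> KEEP
r=63=111111 popcount=6 -> skip
r=64=1000000 popcount=1 -> skip
r=65=1000001 popcount=2 -> skip
r=66=1000010 popcount=2 -> skip
r=67=1000011 popcount=3 -> skip
r=68=1000100 popcount=2 -> skip
r=69=1000101 popcount=3 -> skip
r=70=1000110 popcount=3 -> skip
r=71=1000111 popcount=4 -> skip
r=72=1001000 popcount=2 -> skip
r=73=1001001 popcount=3 -> skip
r=74=1001010 popcount=3 -> skip
r=75=1001011 popcount=4 -> skip
r=76=1001100 popcount=3 -> skip
r=77=1001101 popcount=4 -> skip
r=78=1001110 popcount=4 -> skip
r=79=1001111 popcount=5 -> KEEP
r=80=1010000 popcount=2 -> skip
r=81=1010001 popcount=3 -> skip
r=82=1010010 popcount=3 -> skip
r=83=1010011 popcount=4 -> skip
r=84=1010100 popcount=3 -> skip
r=85=1010101 popcount=4 -> skip
r=86=1010110 popcount=4 -> skip
r=87=1010111 popcount=5 -> KEEP
r=88=1011000 popcount=3 -> skip
r=89=1011001 popcount=4 -> skip
r=90=1011010 popcount=4 -> skip
r=91=1011011 popcount=5 -> KEEP
r=92=1011100 popcount=4 -> skip
r=93=1011101 popcount=5 -> KEEP
r=94=1011110 popcount=5 -> KEEP
r=95=1011111 popcount=6 -> skip
r=96=1100000 popcount=2 -> skip
r=97=1100001 popcount=3 -> skip
r=98=1100010 popcount=3 -> skip
r=99=1100011 popcount=4 -> skip
Kept rows: 47 55 59 61 62 79 87 91 93 94

Answer: 47 55 59 61 62 79 87 91 93 94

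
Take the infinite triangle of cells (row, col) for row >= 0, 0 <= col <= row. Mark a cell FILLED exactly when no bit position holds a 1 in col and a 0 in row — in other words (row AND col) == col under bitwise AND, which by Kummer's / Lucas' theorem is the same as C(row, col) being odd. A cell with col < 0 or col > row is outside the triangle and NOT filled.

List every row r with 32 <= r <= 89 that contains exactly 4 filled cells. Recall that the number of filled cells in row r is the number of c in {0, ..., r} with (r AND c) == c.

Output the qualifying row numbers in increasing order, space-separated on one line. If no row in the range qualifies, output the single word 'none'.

Answer: 33 34 36 40 48 65 66 68 72 80

Derivation:
Row r has 2^popcount(r) filled cells, so we need popcount(r) = log2(4) = 2.
Scan r = 32..89 and keep those with exactly 2 one-bits:
r=32=100000 popcount=1 -> skip
r=33=100001 popcount=2 -> KEEP
r=34=100010 popcount=2 -> KEEP
r=35=100011 popcount=3 -> skip
r=36=100100 popcount=2 -> KEEP
r=37=100101 popcount=3 -> skip
r=38=100110 popcount=3 -> skip
r=39=100111 popcount=4 -> skip
r=40=101000 popcount=2 -> KEEP
r=41=101001 popcount=3 -> skip
r=42=101010 popcount=3 -> skip
r=43=101011 popcount=4 -> skip
r=44=101100 popcount=3 -> skip
r=45=101101 popcount=4 -> skip
r=46=101110 popcount=4 -> skip
r=47=101111 popcount=5 -> skip
r=48=110000 popcount=2 -> KEEP
r=49=110001 popcount=3 -> skip
r=50=110010 popcount=3 -> skip
r=51=110011 popcount=4 -> skip
r=52=110100 popcount=3 -> skip
r=53=110101 popcount=4 -> skip
r=54=110110 popcount=4 -> skip
r=55=110111 popcount=5 -> skip
r=56=111000 popcount=3 -> skip
r=57=111001 popcount=4 -> skip
r=58=111010 popcount=4 -> skip
r=59=111011 popcount=5 -> skip
r=60=111100 popcount=4 -> skip
r=61=111101 popcount=5 -> skip
r=62=111110 popcount=5 -> skip
r=63=111111 popcount=6 -> skip
r=64=1000000 popcount=1 -> skip
r=65=1000001 popcount=2 -> KEEP
r=66=1000010 popcount=2 -> KEEP
r=67=1000011 popcount=3 -> skip
r=68=1000100 popcount=2 -> KEEP
r=69=1000101 popcount=3 -> skip
r=70=1000110 popcount=3 -> skip
r=71=1000111 popcount=4 -> skip
r=72=1001000 popcount=2 -> KEEP
r=73=1001001 popcount=3 -> skip
r=74=1001010 popcount=3 -> skip
r=75=1001011 popcount=4 -> skip
r=76=1001100 popcount=3 -> skip
r=77=1001101 popcount=4 -> skip
r=78=1001110 popcount=4 -> skip
r=79=1001111 popcount=5 -> skip
r=80=1010000 popcount=2 -> KEEP
r=81=1010001 popcount=3 -> skip
r=82=1010010 popcount=3 -> skip
r=83=1010011 popcount=4 -> skip
r=84=1010100 popcount=3 -> skip
r=85=1010101 popcount=4 -> skip
r=86=1010110 popcount=4 -> skip
r=87=1010111 popcount=5 -> skip
r=88=1011000 popcount=3 -> skip
r=89=1011001 popcount=4 -> skip
Kept rows: 33 34 36 40 48 65 66 68 72 80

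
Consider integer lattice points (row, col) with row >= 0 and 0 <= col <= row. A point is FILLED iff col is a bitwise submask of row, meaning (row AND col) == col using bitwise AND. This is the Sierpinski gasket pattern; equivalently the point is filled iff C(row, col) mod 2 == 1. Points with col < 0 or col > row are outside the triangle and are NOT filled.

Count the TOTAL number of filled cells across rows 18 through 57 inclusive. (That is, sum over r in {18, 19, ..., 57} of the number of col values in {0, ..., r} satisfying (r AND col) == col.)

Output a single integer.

r18=10010 pc2: +4 =4
r19=10011 pc3: +8 =12
r20=10100 pc2: +4 =16
r21=10101 pc3: +8 =24
r22=10110 pc3: +8 =32
r23=10111 pc4: +16 =48
r24=11000 pc2: +4 =52
r25=11001 pc3: +8 =60
r26=11010 pc3: +8 =68
r27=11011 pc4: +16 =84
r28=11100 pc3: +8 =92
r29=11101 pc4: +16 =108
r30=11110 pc4: +16 =124
r31=11111 pc5: +32 =156
r32=100000 pc1: +2 =158
r33=100001 pc2: +4 =162
r34=100010 pc2: +4 =166
r35=100011 pc3: +8 =174
r36=100100 pc2: +4 =178
r37=100101 pc3: +8 =186
r38=100110 pc3: +8 =194
r39=100111 pc4: +16 =210
r40=101000 pc2: +4 =214
r41=101001 pc3: +8 =222
r42=101010 pc3: +8 =230
r43=101011 pc4: +16 =246
r44=101100 pc3: +8 =254
r45=101101 pc4: +16 =270
r46=101110 pc4: +16 =286
r47=101111 pc5: +32 =318
r48=110000 pc2: +4 =322
r49=110001 pc3: +8 =330
r50=110010 pc3: +8 =338
r51=110011 pc4: +16 =354
r52=110100 pc3: +8 =362
r53=110101 pc4: +16 =378
r54=110110 pc4: +16 =394
r55=110111 pc5: +32 =426
r56=111000 pc3: +8 =434
r57=111001 pc4: +16 =450

Answer: 450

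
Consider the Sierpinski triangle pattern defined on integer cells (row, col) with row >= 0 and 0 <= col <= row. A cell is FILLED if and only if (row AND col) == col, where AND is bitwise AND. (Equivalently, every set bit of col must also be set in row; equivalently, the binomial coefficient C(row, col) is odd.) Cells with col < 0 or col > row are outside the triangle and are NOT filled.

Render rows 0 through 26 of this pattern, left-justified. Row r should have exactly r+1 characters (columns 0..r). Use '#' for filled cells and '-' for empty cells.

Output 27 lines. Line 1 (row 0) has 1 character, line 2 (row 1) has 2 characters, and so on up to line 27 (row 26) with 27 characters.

r0=0: #
r1=1: ##
r2=10: #-#
r3=11: ####
r4=100: #---#
r5=101: ##--##
r6=110: #-#-#-#
r7=111: ########
r8=1000: #-------#
r9=1001: ##------##
r10=1010: #-#-----#-#
r11=1011: ####----####
r12=1100: #---#---#---#
r13=1101: ##--##--##--##
r14=1110: #-#-#-#-#-#-#-#
r15=1111: ################
r16=10000: #---------------#
r17=10001: ##--------------##
r18=10010: #-#-------------#-#
r19=10011: ####------------####
r20=10100: #---#-----------#---#
r21=10101: ##--##----------##--##
r22=10110: #-#-#-#---------#-#-#-#
r23=10111: ########--------########
r24=11000: #-------#-------#-------#
r25=11001: ##------##------##------##
r26=11010: #-#-----#-#-----#-#-----#-#

Answer: #
##
#-#
####
#---#
##--##
#-#-#-#
########
#-------#
##------##
#-#-----#-#
####----####
#---#---#---#
##--##--##--##
#-#-#-#-#-#-#-#
################
#---------------#
##--------------##
#-#-------------#-#
####------------####
#---#-----------#---#
##--##----------##--##
#-#-#-#---------#-#-#-#
########--------########
#-------#-------#-------#
##------##------##------##
#-#-----#-#-----#-#-----#-#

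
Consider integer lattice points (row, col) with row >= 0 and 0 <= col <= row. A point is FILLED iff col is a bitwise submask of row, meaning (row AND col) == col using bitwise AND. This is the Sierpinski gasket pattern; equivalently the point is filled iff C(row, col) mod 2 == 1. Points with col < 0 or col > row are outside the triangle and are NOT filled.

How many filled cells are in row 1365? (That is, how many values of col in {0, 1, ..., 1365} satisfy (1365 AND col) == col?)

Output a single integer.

1365 in binary = 10101010101
popcount(1365) = number of 1-bits in 10101010101 = 6
A col c satisfies (1365 AND c) == c iff every set bit of c is also set in 1365; each of the 6 set bits of 1365 can independently be on or off in c.
count = 2^6 = 64

Answer: 64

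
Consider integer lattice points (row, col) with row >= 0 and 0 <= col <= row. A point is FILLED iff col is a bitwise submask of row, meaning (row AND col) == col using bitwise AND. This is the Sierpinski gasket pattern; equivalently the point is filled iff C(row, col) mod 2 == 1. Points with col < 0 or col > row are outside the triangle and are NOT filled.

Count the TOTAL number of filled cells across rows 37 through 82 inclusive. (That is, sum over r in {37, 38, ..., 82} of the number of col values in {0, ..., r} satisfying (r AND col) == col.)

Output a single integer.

Answer: 646

Derivation:
r37=100101 pc3: +8 =8
r38=100110 pc3: +8 =16
r39=100111 pc4: +16 =32
r40=101000 pc2: +4 =36
r41=101001 pc3: +8 =44
r42=101010 pc3: +8 =52
r43=101011 pc4: +16 =68
r44=101100 pc3: +8 =76
r45=101101 pc4: +16 =92
r46=101110 pc4: +16 =108
r47=101111 pc5: +32 =140
r48=110000 pc2: +4 =144
r49=110001 pc3: +8 =152
r50=110010 pc3: +8 =160
r51=110011 pc4: +16 =176
r52=110100 pc3: +8 =184
r53=110101 pc4: +16 =200
r54=110110 pc4: +16 =216
r55=110111 pc5: +32 =248
r56=111000 pc3: +8 =256
r57=111001 pc4: +16 =272
r58=111010 pc4: +16 =288
r59=111011 pc5: +32 =320
r60=111100 pc4: +16 =336
r61=111101 pc5: +32 =368
r62=111110 pc5: +32 =400
r63=111111 pc6: +64 =464
r64=1000000 pc1: +2 =466
r65=1000001 pc2: +4 =470
r66=1000010 pc2: +4 =474
r67=1000011 pc3: +8 =482
r68=1000100 pc2: +4 =486
r69=1000101 pc3: +8 =494
r70=1000110 pc3: +8 =502
r71=1000111 pc4: +16 =518
r72=1001000 pc2: +4 =522
r73=1001001 pc3: +8 =530
r74=1001010 pc3: +8 =538
r75=1001011 pc4: +16 =554
r76=1001100 pc3: +8 =562
r77=1001101 pc4: +16 =578
r78=1001110 pc4: +16 =594
r79=1001111 pc5: +32 =626
r80=1010000 pc2: +4 =630
r81=1010001 pc3: +8 =638
r82=1010010 pc3: +8 =646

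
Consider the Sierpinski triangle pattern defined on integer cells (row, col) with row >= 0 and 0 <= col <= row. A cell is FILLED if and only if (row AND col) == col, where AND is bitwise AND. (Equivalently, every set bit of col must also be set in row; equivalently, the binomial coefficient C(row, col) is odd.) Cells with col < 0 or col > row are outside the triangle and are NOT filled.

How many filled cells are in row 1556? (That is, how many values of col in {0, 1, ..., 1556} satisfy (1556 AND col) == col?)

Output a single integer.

1556 in binary = 11000010100
popcount(1556) = number of 1-bits in 11000010100 = 4
A col c satisfies (1556 AND c) == c iff every set bit of c is also set in 1556; each of the 4 set bits of 1556 can independently be on or off in c.
count = 2^4 = 16

Answer: 16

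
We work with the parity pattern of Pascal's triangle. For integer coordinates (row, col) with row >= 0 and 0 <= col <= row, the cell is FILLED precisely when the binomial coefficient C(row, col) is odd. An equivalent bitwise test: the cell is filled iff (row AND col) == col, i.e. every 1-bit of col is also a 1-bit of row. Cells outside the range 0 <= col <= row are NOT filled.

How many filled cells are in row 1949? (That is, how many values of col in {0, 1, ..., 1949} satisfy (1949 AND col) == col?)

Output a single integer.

1949 in binary = 11110011101
popcount(1949) = number of 1-bits in 11110011101 = 8
A col c satisfies (1949 AND c) == c iff every set bit of c is also set in 1949; each of the 8 set bits of 1949 can independently be on or off in c.
count = 2^8 = 256

Answer: 256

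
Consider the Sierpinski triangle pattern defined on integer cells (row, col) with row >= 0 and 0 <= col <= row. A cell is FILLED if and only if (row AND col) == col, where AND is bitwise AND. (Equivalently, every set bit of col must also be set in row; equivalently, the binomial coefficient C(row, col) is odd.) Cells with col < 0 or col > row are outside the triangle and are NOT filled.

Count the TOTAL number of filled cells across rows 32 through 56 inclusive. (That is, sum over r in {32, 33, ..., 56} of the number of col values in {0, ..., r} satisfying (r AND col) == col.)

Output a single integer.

r32=100000 pc1: +2 =2
r33=100001 pc2: +4 =6
r34=100010 pc2: +4 =10
r35=100011 pc3: +8 =18
r36=100100 pc2: +4 =22
r37=100101 pc3: +8 =30
r38=100110 pc3: +8 =38
r39=100111 pc4: +16 =54
r40=101000 pc2: +4 =58
r41=101001 pc3: +8 =66
r42=101010 pc3: +8 =74
r43=101011 pc4: +16 =90
r44=101100 pc3: +8 =98
r45=101101 pc4: +16 =114
r46=101110 pc4: +16 =130
r47=101111 pc5: +32 =162
r48=110000 pc2: +4 =166
r49=110001 pc3: +8 =174
r50=110010 pc3: +8 =182
r51=110011 pc4: +16 =198
r52=110100 pc3: +8 =206
r53=110101 pc4: +16 =222
r54=110110 pc4: +16 =238
r55=110111 pc5: +32 =270
r56=111000 pc3: +8 =278

Answer: 278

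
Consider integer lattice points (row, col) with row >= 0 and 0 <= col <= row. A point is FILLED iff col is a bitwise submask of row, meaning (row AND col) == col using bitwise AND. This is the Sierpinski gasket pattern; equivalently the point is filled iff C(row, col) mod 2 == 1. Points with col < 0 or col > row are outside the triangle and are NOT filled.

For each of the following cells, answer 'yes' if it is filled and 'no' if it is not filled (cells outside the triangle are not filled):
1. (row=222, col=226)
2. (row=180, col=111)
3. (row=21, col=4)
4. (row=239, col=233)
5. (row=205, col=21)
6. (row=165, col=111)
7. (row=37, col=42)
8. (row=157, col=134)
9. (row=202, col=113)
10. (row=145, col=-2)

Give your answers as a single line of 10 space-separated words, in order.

(222,226): col outside [0, 222] -> not filled
(180,111): row=0b10110100, col=0b1101111, row AND col = 0b100100 = 36; 36 != 111 -> empty
(21,4): row=0b10101, col=0b100, row AND col = 0b100 = 4; 4 == 4 -> filled
(239,233): row=0b11101111, col=0b11101001, row AND col = 0b11101001 = 233; 233 == 233 -> filled
(205,21): row=0b11001101, col=0b10101, row AND col = 0b101 = 5; 5 != 21 -> empty
(165,111): row=0b10100101, col=0b1101111, row AND col = 0b100101 = 37; 37 != 111 -> empty
(37,42): col outside [0, 37] -> not filled
(157,134): row=0b10011101, col=0b10000110, row AND col = 0b10000100 = 132; 132 != 134 -> empty
(202,113): row=0b11001010, col=0b1110001, row AND col = 0b1000000 = 64; 64 != 113 -> empty
(145,-2): col outside [0, 145] -> not filled

Answer: no no yes yes no no no no no no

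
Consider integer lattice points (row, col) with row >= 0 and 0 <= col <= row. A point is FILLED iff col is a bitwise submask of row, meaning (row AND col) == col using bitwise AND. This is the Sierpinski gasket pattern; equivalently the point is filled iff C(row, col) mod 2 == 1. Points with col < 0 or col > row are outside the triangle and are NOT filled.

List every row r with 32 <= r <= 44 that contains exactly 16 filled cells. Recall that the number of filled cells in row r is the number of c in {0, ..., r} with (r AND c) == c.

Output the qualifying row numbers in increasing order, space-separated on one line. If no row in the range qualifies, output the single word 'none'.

Answer: 39 43

Derivation:
Row r has 2^popcount(r) filled cells, so we need popcount(r) = log2(16) = 4.
Scan r = 32..44 and keep those with exactly 4 one-bits:
r=32=100000 popcount=1 -> skip
r=33=100001 popcount=2 -> skip
r=34=100010 popcount=2 -> skip
r=35=100011 popcount=3 -> skip
r=36=100100 popcount=2 -> skip
r=37=100101 popcount=3 -> skip
r=38=100110 popcount=3 -> skip
r=39=100111 popcount=4 -> KEEP
r=40=101000 popcount=2 -> skip
r=41=101001 popcount=3 -> skip
r=42=101010 popcount=3 -> skip
r=43=101011 popcount=4 -> KEEP
r=44=101100 popcount=3 -> skip
Kept rows: 39 43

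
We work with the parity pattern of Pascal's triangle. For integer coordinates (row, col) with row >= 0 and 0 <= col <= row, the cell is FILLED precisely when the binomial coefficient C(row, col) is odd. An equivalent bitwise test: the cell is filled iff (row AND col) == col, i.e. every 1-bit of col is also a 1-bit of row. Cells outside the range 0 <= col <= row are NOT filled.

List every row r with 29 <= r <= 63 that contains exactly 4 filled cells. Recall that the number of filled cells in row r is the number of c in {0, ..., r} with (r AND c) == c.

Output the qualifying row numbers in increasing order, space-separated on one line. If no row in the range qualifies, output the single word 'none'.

Row r has 2^popcount(r) filled cells, so we need popcount(r) = log2(4) = 2.
Scan r = 29..63 and keep those with exactly 2 one-bits:
r=29=11101 popcount=4 -> skip
r=30=11110 popcount=4 -> skip
r=31=11111 popcount=5 -> skip
r=32=100000 popcount=1 -> skip
r=33=100001 popcount=2 -> KEEP
r=34=100010 popcount=2 -> KEEP
r=35=100011 popcount=3 -> skip
r=36=100100 popcount=2 -> KEEP
r=37=100101 popcount=3 -> skip
r=38=100110 popcount=3 -> skip
r=39=100111 popcount=4 -> skip
r=40=101000 popcount=2 -> KEEP
r=41=101001 popcount=3 -> skip
r=42=101010 popcount=3 -> skip
r=43=101011 popcount=4 -> skip
r=44=101100 popcount=3 -> skip
r=45=101101 popcount=4 -> skip
r=46=101110 popcount=4 -> skip
r=47=101111 popcount=5 -> skip
r=48=110000 popcount=2 -> KEEP
r=49=110001 popcount=3 -> skip
r=50=110010 popcount=3 -> skip
r=51=110011 popcount=4 -> skip
r=52=110100 popcount=3 -> skip
r=53=110101 popcount=4 -> skip
r=54=110110 popcount=4 -> skip
r=55=110111 popcount=5 -> skip
r=56=111000 popcount=3 -> skip
r=57=111001 popcount=4 -> skip
r=58=111010 popcount=4 -> skip
r=59=111011 popcount=5 -> skip
r=60=111100 popcount=4 -> skip
r=61=111101 popcount=5 -> skip
r=62=111110 popcount=5 -> skip
r=63=111111 popcount=6 -> skip
Kept rows: 33 34 36 40 48

Answer: 33 34 36 40 48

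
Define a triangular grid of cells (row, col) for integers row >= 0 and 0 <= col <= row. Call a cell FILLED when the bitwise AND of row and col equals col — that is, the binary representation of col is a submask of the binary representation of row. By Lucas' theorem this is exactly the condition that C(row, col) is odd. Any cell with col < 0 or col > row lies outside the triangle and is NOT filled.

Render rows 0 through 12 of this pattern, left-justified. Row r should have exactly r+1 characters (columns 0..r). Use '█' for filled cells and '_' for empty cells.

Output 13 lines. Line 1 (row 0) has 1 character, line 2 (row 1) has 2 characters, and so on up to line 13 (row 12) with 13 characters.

Answer: █
██
█_█
████
█___█
██__██
█_█_█_█
████████
█_______█
██______██
█_█_____█_█
████____████
█___█___█___█

Derivation:
r0=0: █
r1=1: ██
r2=10: █_█
r3=11: ████
r4=100: █___█
r5=101: ██__██
r6=110: █_█_█_█
r7=111: ████████
r8=1000: █_______█
r9=1001: ██______██
r10=1010: █_█_____█_█
r11=1011: ████____████
r12=1100: █___█___█___█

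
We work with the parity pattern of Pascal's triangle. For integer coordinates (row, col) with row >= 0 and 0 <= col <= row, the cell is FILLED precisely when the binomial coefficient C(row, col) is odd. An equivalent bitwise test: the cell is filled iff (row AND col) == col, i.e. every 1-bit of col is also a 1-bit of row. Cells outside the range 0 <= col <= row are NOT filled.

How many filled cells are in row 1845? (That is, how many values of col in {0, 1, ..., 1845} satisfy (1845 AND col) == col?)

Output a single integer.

1845 in binary = 11100110101
popcount(1845) = number of 1-bits in 11100110101 = 7
A col c satisfies (1845 AND c) == c iff every set bit of c is also set in 1845; each of the 7 set bits of 1845 can independently be on or off in c.
count = 2^7 = 128

Answer: 128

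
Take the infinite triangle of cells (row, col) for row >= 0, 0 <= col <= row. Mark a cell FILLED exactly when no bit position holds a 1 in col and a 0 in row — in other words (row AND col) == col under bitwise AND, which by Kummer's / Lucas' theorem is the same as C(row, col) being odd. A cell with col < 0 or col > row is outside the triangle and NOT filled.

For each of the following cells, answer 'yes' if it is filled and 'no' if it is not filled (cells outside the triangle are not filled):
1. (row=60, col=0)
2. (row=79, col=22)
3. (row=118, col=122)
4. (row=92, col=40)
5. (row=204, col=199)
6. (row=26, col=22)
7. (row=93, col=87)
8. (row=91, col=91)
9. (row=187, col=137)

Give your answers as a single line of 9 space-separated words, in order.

Answer: yes no no no no no no yes yes

Derivation:
(60,0): row=0b111100, col=0b0, row AND col = 0b0 = 0; 0 == 0 -> filled
(79,22): row=0b1001111, col=0b10110, row AND col = 0b110 = 6; 6 != 22 -> empty
(118,122): col outside [0, 118] -> not filled
(92,40): row=0b1011100, col=0b101000, row AND col = 0b1000 = 8; 8 != 40 -> empty
(204,199): row=0b11001100, col=0b11000111, row AND col = 0b11000100 = 196; 196 != 199 -> empty
(26,22): row=0b11010, col=0b10110, row AND col = 0b10010 = 18; 18 != 22 -> empty
(93,87): row=0b1011101, col=0b1010111, row AND col = 0b1010101 = 85; 85 != 87 -> empty
(91,91): row=0b1011011, col=0b1011011, row AND col = 0b1011011 = 91; 91 == 91 -> filled
(187,137): row=0b10111011, col=0b10001001, row AND col = 0b10001001 = 137; 137 == 137 -> filled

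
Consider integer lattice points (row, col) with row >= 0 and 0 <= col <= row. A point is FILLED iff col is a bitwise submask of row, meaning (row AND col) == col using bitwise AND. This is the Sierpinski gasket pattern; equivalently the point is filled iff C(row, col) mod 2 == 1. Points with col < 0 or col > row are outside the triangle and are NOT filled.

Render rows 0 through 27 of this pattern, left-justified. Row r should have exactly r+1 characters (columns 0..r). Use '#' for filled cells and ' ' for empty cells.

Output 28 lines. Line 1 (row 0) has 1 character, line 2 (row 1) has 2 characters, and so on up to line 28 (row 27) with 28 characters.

r0=0: #
r1=1: ##
r2=10: # #
r3=11: ####
r4=100: #   #
r5=101: ##  ##
r6=110: # # # #
r7=111: ########
r8=1000: #       #
r9=1001: ##      ##
r10=1010: # #     # #
r11=1011: ####    ####
r12=1100: #   #   #   #
r13=1101: ##  ##  ##  ##
r14=1110: # # # # # # # #
r15=1111: ################
r16=10000: #               #
r17=10001: ##              ##
r18=10010: # #             # #
r19=10011: ####            ####
r20=10100: #   #           #   #
r21=10101: ##  ##          ##  ##
r22=10110: # # # #         # # # #
r23=10111: ########        ########
r24=11000: #       #       #       #
r25=11001: ##      ##      ##      ##
r26=11010: # #     # #     # #     # #
r27=11011: ####    ####    ####    ####

Answer: #
##
# #
####
#   #
##  ##
# # # #
########
#       #
##      ##
# #     # #
####    ####
#   #   #   #
##  ##  ##  ##
# # # # # # # #
################
#               #
##              ##
# #             # #
####            ####
#   #           #   #
##  ##          ##  ##
# # # #         # # # #
########        ########
#       #       #       #
##      ##      ##      ##
# #     # #     # #     # #
####    ####    ####    ####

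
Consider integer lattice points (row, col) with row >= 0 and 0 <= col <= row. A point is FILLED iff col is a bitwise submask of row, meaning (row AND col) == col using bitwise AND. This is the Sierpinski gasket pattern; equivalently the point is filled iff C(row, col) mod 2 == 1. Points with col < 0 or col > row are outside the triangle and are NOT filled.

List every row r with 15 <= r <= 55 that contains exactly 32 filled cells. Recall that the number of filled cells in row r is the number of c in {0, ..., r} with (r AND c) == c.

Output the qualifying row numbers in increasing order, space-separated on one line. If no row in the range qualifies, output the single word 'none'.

Answer: 31 47 55

Derivation:
Row r has 2^popcount(r) filled cells, so we need popcount(r) = log2(32) = 5.
Scan r = 15..55 and keep those with exactly 5 one-bits:
r=15=1111 popcount=4 -> skip
r=16=10000 popcount=1 -> skip
r=17=10001 popcount=2 -> skip
r=18=10010 popcount=2 -> skip
r=19=10011 popcount=3 -> skip
r=20=10100 popcount=2 -> skip
r=21=10101 popcount=3 -> skip
r=22=10110 popcount=3 -> skip
r=23=10111 popcount=4 -> skip
r=24=11000 popcount=2 -> skip
r=25=11001 popcount=3 -> skip
r=26=11010 popcount=3 -> skip
r=27=11011 popcount=4 -> skip
r=28=11100 popcount=3 -> skip
r=29=11101 popcount=4 -> skip
r=30=11110 popcount=4 -> skip
r=31=11111 popcount=5 -> KEEP
r=32=100000 popcount=1 -> skip
r=33=100001 popcount=2 -> skip
r=34=100010 popcount=2 -> skip
r=35=100011 popcount=3 -> skip
r=36=100100 popcount=2 -> skip
r=37=100101 popcount=3 -> skip
r=38=100110 popcount=3 -> skip
r=39=100111 popcount=4 -> skip
r=40=101000 popcount=2 -> skip
r=41=101001 popcount=3 -> skip
r=42=101010 popcount=3 -> skip
r=43=101011 popcount=4 -> skip
r=44=101100 popcount=3 -> skip
r=45=101101 popcount=4 -> skip
r=46=101110 popcount=4 -> skip
r=47=101111 popcount=5 -> KEEP
r=48=110000 popcount=2 -> skip
r=49=110001 popcount=3 -> skip
r=50=110010 popcount=3 -> skip
r=51=110011 popcount=4 -> skip
r=52=110100 popcount=3 -> skip
r=53=110101 popcount=4 -> skip
r=54=110110 popcount=4 -> skip
r=55=110111 popcount=5 -> KEEP
Kept rows: 31 47 55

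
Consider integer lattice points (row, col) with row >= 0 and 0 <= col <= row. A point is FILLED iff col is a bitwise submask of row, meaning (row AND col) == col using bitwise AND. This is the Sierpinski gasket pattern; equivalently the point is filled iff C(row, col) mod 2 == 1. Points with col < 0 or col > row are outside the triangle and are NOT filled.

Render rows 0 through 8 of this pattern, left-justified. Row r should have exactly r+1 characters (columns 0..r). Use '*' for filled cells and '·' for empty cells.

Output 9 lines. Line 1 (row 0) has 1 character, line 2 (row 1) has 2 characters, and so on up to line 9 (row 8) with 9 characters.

Answer: *
**
*·*
****
*···*
**··**
*·*·*·*
********
*·······*

Derivation:
r0=0: *
r1=1: **
r2=10: *·*
r3=11: ****
r4=100: *···*
r5=101: **··**
r6=110: *·*·*·*
r7=111: ********
r8=1000: *·······*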